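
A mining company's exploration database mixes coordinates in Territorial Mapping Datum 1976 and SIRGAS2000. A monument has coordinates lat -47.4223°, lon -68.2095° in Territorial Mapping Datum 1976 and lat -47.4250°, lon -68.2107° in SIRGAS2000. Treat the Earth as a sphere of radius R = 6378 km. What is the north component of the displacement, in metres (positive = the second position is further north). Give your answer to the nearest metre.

ΔN = -301 m

Δφ = -47.4250° − -47.4223° = -0.0027°; Δλ = -68.2107° − -68.2095° = -0.0012°.
1° along a meridian = πR/180 = 111317 m.
ΔN = Δφ × 111317 = -300.6 m; ΔE = Δλ × 111317 × cos(-47.4223°) = -0.0012 × 111317 × 0.676589 = -90.4 m.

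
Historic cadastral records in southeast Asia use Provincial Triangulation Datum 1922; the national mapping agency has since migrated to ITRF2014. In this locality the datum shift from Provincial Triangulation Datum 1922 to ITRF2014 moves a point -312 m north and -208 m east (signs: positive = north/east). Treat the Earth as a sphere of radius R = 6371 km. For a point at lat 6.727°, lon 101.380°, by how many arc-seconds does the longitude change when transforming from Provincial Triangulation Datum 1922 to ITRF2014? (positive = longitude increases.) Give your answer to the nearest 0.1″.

At latitude 6.727°, cos φ = 0.993116.
One radian of longitude at latitude φ spans R cos φ, so Δλ = ΔE / (R cos φ) = -208.0 / (6371000 × 0.993116) = -3.2874e-05 rad = -6.781″.

Δλ = -6.8″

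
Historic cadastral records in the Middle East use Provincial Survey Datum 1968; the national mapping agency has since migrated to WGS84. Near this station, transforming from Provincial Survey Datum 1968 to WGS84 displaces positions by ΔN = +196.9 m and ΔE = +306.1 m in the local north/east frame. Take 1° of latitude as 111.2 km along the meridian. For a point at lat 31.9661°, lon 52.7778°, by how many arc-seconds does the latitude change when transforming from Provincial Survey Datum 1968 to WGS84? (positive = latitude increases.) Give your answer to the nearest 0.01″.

1° of latitude = 111.2 km, so Δφ = 196.9 / 111200 = 0.0017707° = 6.374″.

Δφ = 6.37″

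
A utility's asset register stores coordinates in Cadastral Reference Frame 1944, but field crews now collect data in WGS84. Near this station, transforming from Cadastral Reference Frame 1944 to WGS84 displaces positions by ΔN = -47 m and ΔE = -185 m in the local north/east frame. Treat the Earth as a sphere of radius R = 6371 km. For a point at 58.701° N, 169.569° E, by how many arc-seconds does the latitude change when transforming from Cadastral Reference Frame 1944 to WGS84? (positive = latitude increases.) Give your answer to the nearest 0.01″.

Δφ = -1.52″

On a sphere of radius R, 1 rad of latitude = R, so Δφ = ΔN / R = -47.0 / 6371000 = -7.3772e-06 rad = -1.522″.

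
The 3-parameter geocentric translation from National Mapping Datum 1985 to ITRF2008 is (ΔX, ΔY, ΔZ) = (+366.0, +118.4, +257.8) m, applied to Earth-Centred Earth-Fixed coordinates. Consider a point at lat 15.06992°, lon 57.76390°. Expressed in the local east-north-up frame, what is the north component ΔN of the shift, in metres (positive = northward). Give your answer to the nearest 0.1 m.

The local north axis is (−sin φ cos λ, −sin φ sin λ, cos φ), giving ΔN = -50.759 − 26.039 + 248.934 = 172.14 m.

ΔN = 172.1 m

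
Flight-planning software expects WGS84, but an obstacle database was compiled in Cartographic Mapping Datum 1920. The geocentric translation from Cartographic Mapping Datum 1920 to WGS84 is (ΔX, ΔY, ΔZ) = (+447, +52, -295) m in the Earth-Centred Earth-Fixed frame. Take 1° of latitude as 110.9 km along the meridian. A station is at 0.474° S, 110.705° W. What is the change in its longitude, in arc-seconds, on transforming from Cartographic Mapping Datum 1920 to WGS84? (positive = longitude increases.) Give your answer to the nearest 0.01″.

sin φ = -0.008273, cos φ = 0.999966, sin λ = -0.935413, cos λ = -0.353556.
East component: ΔE = −sin λ·ΔX + cos λ·ΔY = −(-0.935413)(447) + (-0.353556)(52) = 399.74 m.
1° of latitude spans 110900 m; at latitude φ, 1° of longitude spans that × cos φ = 110896.2 m, so Δλ = 399.74 / 110896.2 × 3600 = 12.977″.

Δλ = 12.98″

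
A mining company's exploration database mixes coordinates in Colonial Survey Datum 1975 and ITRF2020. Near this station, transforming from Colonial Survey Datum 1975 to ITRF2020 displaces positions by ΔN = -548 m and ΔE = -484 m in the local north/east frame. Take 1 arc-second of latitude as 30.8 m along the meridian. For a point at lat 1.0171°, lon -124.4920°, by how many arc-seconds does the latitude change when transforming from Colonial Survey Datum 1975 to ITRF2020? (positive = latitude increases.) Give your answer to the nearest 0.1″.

1″ of latitude = 30.80 m, so Δφ = -548.0 / 30.80 = -17.792″.

Δφ = -17.8″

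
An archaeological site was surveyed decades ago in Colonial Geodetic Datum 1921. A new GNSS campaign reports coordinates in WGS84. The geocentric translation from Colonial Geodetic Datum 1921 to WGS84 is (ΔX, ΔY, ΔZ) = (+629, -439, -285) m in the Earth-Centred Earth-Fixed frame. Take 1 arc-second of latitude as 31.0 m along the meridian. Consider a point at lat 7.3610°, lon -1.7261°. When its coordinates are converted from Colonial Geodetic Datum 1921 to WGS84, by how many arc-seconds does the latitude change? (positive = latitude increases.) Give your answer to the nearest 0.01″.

Δφ = -11.77″

sin φ = 0.128121, cos φ = 0.991759, sin λ = -0.030122, cos λ = 0.999546.
North component: ΔN = −sin φ cos λ·ΔX − sin φ sin λ·ΔY + cos φ·ΔZ = −(0.128121)(0.999546)(629) − (0.128121)(-0.030122)(-439) + (0.991759)(-285) = -364.90 m.
1° of latitude spans 3600 × 31.00 = 111600 m, so Δφ = -364.90 / 111600 × 3600 = -11.771″.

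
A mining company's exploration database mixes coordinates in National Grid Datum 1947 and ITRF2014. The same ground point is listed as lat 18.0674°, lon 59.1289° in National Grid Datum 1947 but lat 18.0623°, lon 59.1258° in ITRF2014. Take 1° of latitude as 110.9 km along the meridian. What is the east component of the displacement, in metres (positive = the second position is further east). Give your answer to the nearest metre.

ΔE = -327 m

Δφ = 18.0623° − 18.0674° = -0.0051°; Δλ = 59.1258° − 59.1289° = -0.0031°.
ΔN = Δφ × 110900 = -565.6 m; ΔE = Δλ × 110900 × cos(18.0674°) = -0.0031 × 110900 × 0.950692 = -326.8 m.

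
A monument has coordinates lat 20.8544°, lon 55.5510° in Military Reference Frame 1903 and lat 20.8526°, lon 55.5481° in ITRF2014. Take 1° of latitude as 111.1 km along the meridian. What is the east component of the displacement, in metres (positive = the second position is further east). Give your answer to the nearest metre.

Δφ = 20.8526° − 20.8544° = -0.0018°; Δλ = 55.5481° − 55.5510° = -0.0029°.
ΔN = Δφ × 111100 = -200.0 m; ΔE = Δλ × 111100 × cos(20.8544°) = -0.0029 × 111100 × 0.934488 = -301.1 m.

ΔE = -301 m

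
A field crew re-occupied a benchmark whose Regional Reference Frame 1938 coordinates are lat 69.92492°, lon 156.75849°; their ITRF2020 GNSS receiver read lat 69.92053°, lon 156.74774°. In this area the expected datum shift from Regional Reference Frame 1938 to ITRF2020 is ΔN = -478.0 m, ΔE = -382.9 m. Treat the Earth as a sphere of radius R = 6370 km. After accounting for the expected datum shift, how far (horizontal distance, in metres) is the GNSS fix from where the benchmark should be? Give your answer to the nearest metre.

29 m

Observed coordinate differences: Δφ = -0.00439°, Δλ = -0.01075°.
Converting to metres (1° lat = 111177 m, cos φ = 0.343251): observed ΔN = -488.1 m, observed ΔE = -410.2 m.
Subtracting the expected shift leaves a residual of -488.1 − (-478.0) = -10.1 m north and -410.2 − (-382.9) = -27.3 m east.
Residual distance = √((-10.1)² + (-27.3)²) = 29.1 m.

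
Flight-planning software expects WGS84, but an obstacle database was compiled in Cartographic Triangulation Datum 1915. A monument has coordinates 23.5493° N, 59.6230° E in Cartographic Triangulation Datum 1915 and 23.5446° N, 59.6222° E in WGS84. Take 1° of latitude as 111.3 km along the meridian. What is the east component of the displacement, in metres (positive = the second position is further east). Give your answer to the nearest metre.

Δφ = 23.5446° − 23.5493° = -0.0047°; Δλ = 59.6222° − 59.6230° = -0.0008°.
ΔN = Δφ × 111300 = -523.1 m; ΔE = Δλ × 111300 × cos(23.5493°) = -0.0008 × 111300 × 0.916717 = -81.6 m.

ΔE = -82 m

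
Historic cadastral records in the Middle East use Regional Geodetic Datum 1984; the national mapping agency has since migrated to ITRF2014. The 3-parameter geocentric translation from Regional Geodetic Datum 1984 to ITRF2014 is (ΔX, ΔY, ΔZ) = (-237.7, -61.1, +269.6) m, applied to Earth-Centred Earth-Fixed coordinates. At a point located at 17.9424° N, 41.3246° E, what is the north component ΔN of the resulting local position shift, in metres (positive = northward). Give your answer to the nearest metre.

The local north axis is (−sin φ cos λ, −sin φ sin λ, cos φ), giving ΔN = 54.991 + 12.429 + 256.488 = 323.91 m.

ΔN = 324 m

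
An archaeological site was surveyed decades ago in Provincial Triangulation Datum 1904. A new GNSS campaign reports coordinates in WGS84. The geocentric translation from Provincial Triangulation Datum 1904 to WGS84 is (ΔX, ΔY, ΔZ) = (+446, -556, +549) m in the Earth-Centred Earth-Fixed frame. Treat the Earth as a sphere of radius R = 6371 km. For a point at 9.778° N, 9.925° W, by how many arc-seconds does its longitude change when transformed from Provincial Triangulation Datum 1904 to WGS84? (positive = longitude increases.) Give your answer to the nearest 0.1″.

Δλ = -15.5″

sin φ = 0.169831, cos φ = 0.985473, sin λ = -0.172359, cos λ = 0.985034.
East component: ΔE = −sin λ·ΔX + cos λ·ΔY = −(-0.172359)(446) + (0.985034)(-556) = -470.81 m.
1° of latitude spans πR/180 = 111195 m; at latitude φ, 1° of longitude spans that × cos φ = 109579.6 m, so Δλ = -470.81 / 109579.6 × 3600 = -15.467″.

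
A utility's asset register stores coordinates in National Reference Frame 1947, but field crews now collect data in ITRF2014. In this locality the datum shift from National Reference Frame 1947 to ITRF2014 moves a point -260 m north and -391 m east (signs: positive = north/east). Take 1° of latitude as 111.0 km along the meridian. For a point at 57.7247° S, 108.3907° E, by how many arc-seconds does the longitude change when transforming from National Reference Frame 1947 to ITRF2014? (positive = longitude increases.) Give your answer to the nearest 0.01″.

Δλ = -23.75″

At latitude -57.7247°, cos φ = 0.533988.
1° of longitude at this latitude = 111.0 × cos φ = 59.27 km, so Δλ = -391.0 / 59272.7 = -0.0065966° = -23.748″.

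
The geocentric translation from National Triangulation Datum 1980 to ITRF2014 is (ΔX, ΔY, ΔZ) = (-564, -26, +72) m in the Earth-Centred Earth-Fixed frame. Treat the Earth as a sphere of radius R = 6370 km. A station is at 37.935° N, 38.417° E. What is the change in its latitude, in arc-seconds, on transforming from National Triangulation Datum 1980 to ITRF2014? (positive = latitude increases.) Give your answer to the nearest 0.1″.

Δφ = 11.0″

sin φ = 0.614767, cos φ = 0.788709, sin λ = 0.621380, cos λ = 0.783509.
North component: ΔN = −sin φ cos λ·ΔX − sin φ sin λ·ΔY + cos φ·ΔZ = −(0.614767)(0.783509)(-564) − (0.614767)(0.621380)(-26) + (0.788709)(72) = 338.38 m.
1° of latitude spans πR/180 = 111177 m, so Δφ = 338.38 / 111177 × 3600 = 10.957″.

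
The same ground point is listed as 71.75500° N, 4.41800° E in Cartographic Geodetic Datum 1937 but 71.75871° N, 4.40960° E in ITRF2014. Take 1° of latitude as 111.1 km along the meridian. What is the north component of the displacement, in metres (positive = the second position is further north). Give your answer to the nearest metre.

Δφ = 71.75871° − 71.75500° = +0.00371°; Δλ = 4.40960° − 4.41800° = -0.00840°.
ΔN = Δφ × 111100 = 412.2 m; ΔE = Δλ × 111100 × cos(71.75500°) = -0.00840 × 111100 × 0.313081 = -292.2 m.

ΔN = 412 m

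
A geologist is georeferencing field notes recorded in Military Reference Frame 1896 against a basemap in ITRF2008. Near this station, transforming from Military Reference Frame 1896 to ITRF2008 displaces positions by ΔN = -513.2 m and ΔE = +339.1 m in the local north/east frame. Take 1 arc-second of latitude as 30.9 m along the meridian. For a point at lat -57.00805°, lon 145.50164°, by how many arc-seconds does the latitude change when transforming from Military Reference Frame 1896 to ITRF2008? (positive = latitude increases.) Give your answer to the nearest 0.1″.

Δφ = -16.6″

1″ of latitude = 30.90 m, so Δφ = -513.2 / 30.90 = -16.608″.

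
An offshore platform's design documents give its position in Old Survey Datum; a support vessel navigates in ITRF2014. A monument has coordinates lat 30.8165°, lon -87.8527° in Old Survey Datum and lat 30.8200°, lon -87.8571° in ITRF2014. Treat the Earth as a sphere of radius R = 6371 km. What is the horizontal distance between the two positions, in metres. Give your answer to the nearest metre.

573 m

Δφ = 30.8200° − 30.8165° = +0.0035°; Δλ = -87.8571° − -87.8527° = -0.0044°.
1° along a meridian = πR/180 = 111195 m.
ΔN = Δφ × 111195 = 389.2 m; ΔE = Δλ × 111195 × cos(30.8165°) = -0.0044 × 111195 × 0.858812 = -420.2 m.
Distance = √(ΔE² + ΔN²) = √((-420.2)² + 389.2²) = 572.7 m.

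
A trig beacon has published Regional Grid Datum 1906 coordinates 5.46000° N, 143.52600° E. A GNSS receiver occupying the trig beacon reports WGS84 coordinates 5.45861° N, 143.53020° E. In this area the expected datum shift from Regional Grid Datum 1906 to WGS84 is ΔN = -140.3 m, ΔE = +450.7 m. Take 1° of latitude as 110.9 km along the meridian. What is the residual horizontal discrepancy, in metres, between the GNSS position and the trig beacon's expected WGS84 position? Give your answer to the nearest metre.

Observed coordinate differences: Δφ = -0.00139°, Δλ = +0.00420°.
Converting to metres (1° lat = 110900 m, cos φ = 0.995463): observed ΔN = -154.2 m, observed ΔE = 463.7 m.
Subtracting the expected shift leaves a residual of -154.2 − (-140.3) = -13.9 m north and 463.7 − (450.7) = 13.0 m east.
Residual distance = √((-13.9)² + 13.0²) = 19.0 m.

19 m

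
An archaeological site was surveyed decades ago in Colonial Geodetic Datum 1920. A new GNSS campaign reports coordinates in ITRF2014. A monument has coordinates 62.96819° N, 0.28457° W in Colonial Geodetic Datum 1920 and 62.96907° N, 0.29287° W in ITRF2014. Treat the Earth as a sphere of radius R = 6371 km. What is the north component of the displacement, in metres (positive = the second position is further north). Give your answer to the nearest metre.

ΔN = 98 m

Δφ = 62.96907° − 62.96819° = +0.00088°; Δλ = -0.29287° − -0.28457° = -0.00830°.
1° along a meridian = πR/180 = 111195 m.
ΔN = Δφ × 111195 = 97.9 m; ΔE = Δλ × 111195 × cos(62.96819°) = -0.00830 × 111195 × 0.454485 = -419.5 m.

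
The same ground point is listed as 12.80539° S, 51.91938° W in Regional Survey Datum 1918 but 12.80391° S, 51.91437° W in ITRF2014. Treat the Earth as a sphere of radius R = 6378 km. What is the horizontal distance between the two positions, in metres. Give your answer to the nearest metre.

568 m

Δφ = -12.80391° − -12.80539° = +0.00148°; Δλ = -51.91437° − -51.91938° = +0.00501°.
1° along a meridian = πR/180 = 111317 m.
ΔN = Δφ × 111317 = 164.7 m; ΔE = Δλ × 111317 × cos(-12.80539°) = +0.00501 × 111317 × 0.975129 = 543.8 m.
Distance = √(ΔE² + ΔN²) = √(543.8² + 164.7²) = 568.2 m.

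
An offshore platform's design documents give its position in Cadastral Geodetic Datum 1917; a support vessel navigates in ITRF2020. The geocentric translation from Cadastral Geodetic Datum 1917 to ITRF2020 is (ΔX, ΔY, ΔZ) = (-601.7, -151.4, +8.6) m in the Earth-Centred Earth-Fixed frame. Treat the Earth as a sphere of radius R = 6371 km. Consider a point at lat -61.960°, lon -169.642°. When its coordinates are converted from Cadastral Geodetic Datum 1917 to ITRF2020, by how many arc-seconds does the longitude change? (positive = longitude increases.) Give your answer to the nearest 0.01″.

Δλ = 2.81″

sin φ = -0.882620, cos φ = 0.470088, sin λ = -0.179798, cos λ = -0.983704.
East component: ΔE = −sin λ·ΔX + cos λ·ΔY = −(-0.179798)(-601.7) + (-0.983704)(-151.4) = 40.75 m.
1° of latitude spans πR/180 = 111195 m; at latitude φ, 1° of longitude spans that × cos φ = 52271.4 m, so Δλ = 40.75 / 52271.4 × 3600 = 2.806″.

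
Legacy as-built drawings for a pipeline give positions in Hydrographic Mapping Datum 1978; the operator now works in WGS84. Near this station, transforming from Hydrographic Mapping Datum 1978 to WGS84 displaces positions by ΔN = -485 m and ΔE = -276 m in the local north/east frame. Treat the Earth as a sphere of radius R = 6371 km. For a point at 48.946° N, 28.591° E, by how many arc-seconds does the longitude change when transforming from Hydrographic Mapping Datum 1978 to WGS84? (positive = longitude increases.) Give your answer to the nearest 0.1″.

At latitude 48.946°, cos φ = 0.656770.
One radian of longitude at latitude φ spans R cos φ, so Δλ = ΔE / (R cos φ) = -276.0 / (6371000 × 0.656770) = -6.5961e-05 rad = -13.605″.

Δλ = -13.6″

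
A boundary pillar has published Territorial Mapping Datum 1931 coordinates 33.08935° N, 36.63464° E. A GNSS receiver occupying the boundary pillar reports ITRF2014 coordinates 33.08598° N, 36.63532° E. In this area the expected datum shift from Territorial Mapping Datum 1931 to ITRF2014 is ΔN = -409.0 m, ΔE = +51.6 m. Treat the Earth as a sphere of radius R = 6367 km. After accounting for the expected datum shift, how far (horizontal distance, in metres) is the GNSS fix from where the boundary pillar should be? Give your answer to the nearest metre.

Observed coordinate differences: Δφ = -0.00337°, Δλ = +0.00068°.
Converting to metres (1° lat = 111125 m, cos φ = 0.837820): observed ΔN = -374.5 m, observed ΔE = 63.3 m.
Subtracting the expected shift leaves a residual of -374.5 − (-409.0) = 34.5 m north and 63.3 − (51.6) = 11.7 m east.
Residual distance = √(34.5² + 11.7²) = 36.4 m.

36 m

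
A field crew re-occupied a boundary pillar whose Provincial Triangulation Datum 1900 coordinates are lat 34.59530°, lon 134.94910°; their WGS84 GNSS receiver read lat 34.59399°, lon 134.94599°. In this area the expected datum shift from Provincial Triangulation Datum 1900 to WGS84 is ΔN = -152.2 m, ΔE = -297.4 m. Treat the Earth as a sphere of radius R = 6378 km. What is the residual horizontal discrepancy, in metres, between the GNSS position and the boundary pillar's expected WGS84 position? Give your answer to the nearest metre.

14 m

Observed coordinate differences: Δφ = -0.00131°, Δλ = -0.00311°.
Converting to metres (1° lat = 111317 m, cos φ = 0.823183): observed ΔN = -145.8 m, observed ΔE = -285.0 m.
Subtracting the expected shift leaves a residual of -145.8 − (-152.2) = 6.4 m north and -285.0 − (-297.4) = 12.4 m east.
Residual distance = √(6.4² + 12.4²) = 14.0 m.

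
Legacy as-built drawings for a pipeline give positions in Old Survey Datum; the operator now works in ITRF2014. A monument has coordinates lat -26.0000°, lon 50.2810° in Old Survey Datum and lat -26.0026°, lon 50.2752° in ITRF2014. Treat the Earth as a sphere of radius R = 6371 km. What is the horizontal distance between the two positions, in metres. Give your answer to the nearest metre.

648 m

Δφ = -26.0026° − -26.0000° = -0.0026°; Δλ = 50.2752° − 50.2810° = -0.0058°.
1° along a meridian = πR/180 = 111195 m.
ΔN = Δφ × 111195 = -289.1 m; ΔE = Δλ × 111195 × cos(-26.0000°) = -0.0058 × 111195 × 0.898794 = -579.7 m.
Distance = √(ΔE² + ΔN²) = √((-579.7)² + (-289.1)²) = 647.8 m.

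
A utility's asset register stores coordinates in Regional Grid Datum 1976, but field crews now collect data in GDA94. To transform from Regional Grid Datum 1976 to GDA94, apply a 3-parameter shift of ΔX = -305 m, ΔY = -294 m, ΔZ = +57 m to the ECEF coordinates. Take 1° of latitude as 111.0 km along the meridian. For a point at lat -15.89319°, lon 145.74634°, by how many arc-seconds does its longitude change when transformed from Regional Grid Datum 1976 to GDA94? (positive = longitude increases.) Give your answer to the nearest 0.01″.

Δλ = 13.98″

sin φ = -0.273845, cos φ = 0.961774, sin λ = 0.562858, cos λ = -0.826554.
East component: ΔE = −sin λ·ΔX + cos λ·ΔY = −(0.562858)(-305) + (-0.826554)(-294) = 414.68 m.
1° of latitude spans 111000 m; at latitude φ, 1° of longitude spans that × cos φ = 106756.9 m, so Δλ = 414.68 / 106756.9 × 3600 = 13.984″.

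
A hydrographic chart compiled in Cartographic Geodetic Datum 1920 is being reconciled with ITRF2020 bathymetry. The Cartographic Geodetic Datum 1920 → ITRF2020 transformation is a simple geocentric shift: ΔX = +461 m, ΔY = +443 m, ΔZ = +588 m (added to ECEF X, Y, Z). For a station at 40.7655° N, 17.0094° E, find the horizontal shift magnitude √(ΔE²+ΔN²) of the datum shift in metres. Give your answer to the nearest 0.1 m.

297.8 m

At φ = 40.7655°, λ = 17.0094°: sin φ = 0.652965, cos φ = 0.757388, sin λ = 0.292529, cos λ = 0.956257.
ΔE = −sin λ·ΔX + cos λ·ΔY = −(0.292529)·(461) + (0.956257)·(443) = 288.77 m.
ΔN = −sin φ cos λ·ΔX − sin φ sin λ·ΔY + cos φ·ΔZ = −(0.652965)(0.956257)(461) − (0.652965)(0.292529)(443) + (0.757388)(588) = 72.88 m.
Horizontal magnitude = √(ΔE² + ΔN²) = √(288.77² + 72.88²) = 297.82 m.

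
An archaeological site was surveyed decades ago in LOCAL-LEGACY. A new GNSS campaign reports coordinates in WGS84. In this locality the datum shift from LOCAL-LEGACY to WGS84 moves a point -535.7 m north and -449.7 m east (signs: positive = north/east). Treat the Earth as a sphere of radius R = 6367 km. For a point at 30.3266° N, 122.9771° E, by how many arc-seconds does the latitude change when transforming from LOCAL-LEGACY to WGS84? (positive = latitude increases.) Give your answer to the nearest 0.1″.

Δφ = -17.4″

On a sphere of radius R, 1 rad of latitude = R, so Δφ = ΔN / R = -535.7 / 6367000 = -8.4137e-05 rad = -17.354″.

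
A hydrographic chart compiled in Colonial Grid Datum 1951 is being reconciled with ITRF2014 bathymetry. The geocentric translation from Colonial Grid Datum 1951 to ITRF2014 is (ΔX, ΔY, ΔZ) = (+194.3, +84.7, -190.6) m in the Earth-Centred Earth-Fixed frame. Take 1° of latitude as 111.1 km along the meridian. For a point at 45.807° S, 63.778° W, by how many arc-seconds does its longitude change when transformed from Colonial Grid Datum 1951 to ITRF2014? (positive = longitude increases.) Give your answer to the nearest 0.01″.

sin φ = -0.716996, cos φ = 0.697078, sin λ = -0.897089, cos λ = 0.441850.
East component: ΔE = −sin λ·ΔX + cos λ·ΔY = −(-0.897089)(194.3) + (0.441850)(84.7) = 211.73 m.
1° of latitude spans 111100 m; at latitude φ, 1° of longitude spans that × cos φ = 77445.3 m, so Δλ = 211.73 / 77445.3 × 3600 = 9.842″.

Δλ = 9.84″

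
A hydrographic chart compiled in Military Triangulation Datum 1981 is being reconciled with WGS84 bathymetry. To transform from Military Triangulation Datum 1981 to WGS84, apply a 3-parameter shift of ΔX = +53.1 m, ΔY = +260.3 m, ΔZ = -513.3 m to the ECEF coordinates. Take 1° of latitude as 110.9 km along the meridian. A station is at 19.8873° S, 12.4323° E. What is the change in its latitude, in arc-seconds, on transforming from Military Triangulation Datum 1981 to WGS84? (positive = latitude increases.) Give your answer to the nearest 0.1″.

sin φ = -0.340171, cos φ = 0.940364, sin λ = 0.215286, cos λ = 0.976551.
North component: ΔN = −sin φ cos λ·ΔX − sin φ sin λ·ΔY + cos φ·ΔZ = −(-0.340171)(0.976551)(53.1) − (-0.340171)(0.215286)(260.3) + (0.940364)(-513.3) = -445.99 m.
1° of latitude spans 110900 m, so Δφ = -445.99 / 110900 × 3600 = -14.477″.

Δφ = -14.5″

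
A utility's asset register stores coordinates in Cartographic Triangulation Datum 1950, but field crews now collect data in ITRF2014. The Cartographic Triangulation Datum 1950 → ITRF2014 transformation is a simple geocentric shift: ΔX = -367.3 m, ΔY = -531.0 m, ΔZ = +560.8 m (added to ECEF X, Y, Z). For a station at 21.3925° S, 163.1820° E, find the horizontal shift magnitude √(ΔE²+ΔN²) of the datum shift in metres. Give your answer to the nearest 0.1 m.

855.0 m

The local east axis at (φ, λ) is (−sin λ, cos λ, 0), so ΔE = −sin(163.1820°)·(-367.3) + cos(163.1820°)·(-531.0) = 614.56 m.
The local north axis is (−sin φ cos λ, −sin φ sin λ, cos φ), giving ΔN = 128.244 − 56.039 + 522.163 = 594.37 m.
Horizontal magnitude = √(ΔE² + ΔN²) = √(614.56² + 594.37²) = 854.96 m.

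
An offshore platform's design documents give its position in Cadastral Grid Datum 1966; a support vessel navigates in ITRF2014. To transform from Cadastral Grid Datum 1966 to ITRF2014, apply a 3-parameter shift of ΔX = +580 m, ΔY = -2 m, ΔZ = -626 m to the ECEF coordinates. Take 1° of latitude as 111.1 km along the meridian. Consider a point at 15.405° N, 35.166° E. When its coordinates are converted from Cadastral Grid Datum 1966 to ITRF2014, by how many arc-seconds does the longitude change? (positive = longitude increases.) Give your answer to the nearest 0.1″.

sin φ = 0.265640, cos φ = 0.964072, sin λ = 0.575947, cos λ = 0.817487.
East component: ΔE = −sin λ·ΔX + cos λ·ΔY = −(0.575947)(580) + (0.817487)(-2) = -335.68 m.
1° of latitude spans 111100 m; at latitude φ, 1° of longitude spans that × cos φ = 107108.4 m, so Δλ = -335.68 / 107108.4 × 3600 = -11.283″.

Δλ = -11.3″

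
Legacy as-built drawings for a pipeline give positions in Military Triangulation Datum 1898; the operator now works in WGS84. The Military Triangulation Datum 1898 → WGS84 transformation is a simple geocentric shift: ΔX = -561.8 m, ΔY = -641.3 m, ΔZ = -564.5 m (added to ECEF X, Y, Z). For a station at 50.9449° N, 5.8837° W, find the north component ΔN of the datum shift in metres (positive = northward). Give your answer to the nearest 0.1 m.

ΔN = 27.2 m

At φ = 50.9449°, λ = -5.8837°: sin φ = 0.776540, cos φ = 0.630067, sin λ = -0.102510, cos λ = 0.994732.
ΔN = −sin φ cos λ·ΔX − sin φ sin λ·ΔY + cos φ·ΔZ = −(0.776540)(0.994732)(-561.8) − (0.776540)(-0.102510)(-641.3) + (0.630067)(-564.5) = 27.24 m.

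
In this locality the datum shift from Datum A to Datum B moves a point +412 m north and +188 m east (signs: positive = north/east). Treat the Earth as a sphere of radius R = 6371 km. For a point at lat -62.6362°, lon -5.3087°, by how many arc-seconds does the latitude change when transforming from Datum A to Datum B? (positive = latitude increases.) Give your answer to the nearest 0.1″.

On a sphere of radius R, 1 rad of latitude = R, so Δφ = ΔN / R = 412.0 / 6371000 = 6.4668e-05 rad = 13.339″.

Δφ = 13.3″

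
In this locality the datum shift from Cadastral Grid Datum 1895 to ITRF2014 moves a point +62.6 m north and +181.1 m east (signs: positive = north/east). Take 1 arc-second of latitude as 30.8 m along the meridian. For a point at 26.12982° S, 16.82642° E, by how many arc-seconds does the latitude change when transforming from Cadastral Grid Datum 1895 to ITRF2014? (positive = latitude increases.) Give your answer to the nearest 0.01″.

1″ of latitude = 30.80 m, so Δφ = 62.6 / 30.80 = 2.032″.

Δφ = 2.03″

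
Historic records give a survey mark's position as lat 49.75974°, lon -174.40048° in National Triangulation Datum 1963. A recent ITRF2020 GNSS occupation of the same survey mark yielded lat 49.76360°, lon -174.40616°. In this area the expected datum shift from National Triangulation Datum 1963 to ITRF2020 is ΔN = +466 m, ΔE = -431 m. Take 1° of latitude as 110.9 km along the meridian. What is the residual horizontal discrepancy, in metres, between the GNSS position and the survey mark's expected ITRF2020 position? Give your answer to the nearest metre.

Observed coordinate differences: Δφ = +0.00386°, Δλ = -0.00568°.
Converting to metres (1° lat = 110900 m, cos φ = 0.645994): observed ΔN = 428.1 m, observed ΔE = -406.9 m.
Subtracting the expected shift leaves a residual of 428.1 − (466) = -37.9 m north and -406.9 − (-431) = 24.1 m east.
Residual distance = √((-37.9)² + 24.1²) = 44.9 m.

45 m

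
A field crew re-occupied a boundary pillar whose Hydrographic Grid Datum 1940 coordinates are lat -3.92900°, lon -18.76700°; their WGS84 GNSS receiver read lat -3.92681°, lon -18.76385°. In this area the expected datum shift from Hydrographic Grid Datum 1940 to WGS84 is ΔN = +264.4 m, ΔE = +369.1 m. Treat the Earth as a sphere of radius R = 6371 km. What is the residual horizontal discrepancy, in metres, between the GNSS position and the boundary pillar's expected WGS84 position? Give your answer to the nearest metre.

Observed coordinate differences: Δφ = +0.00219°, Δλ = +0.00315°.
Converting to metres (1° lat = 111195 m, cos φ = 0.997650): observed ΔN = 243.5 m, observed ΔE = 349.4 m.
Subtracting the expected shift leaves a residual of 243.5 − (264.4) = -20.9 m north and 349.4 − (369.1) = -19.7 m east.
Residual distance = √((-20.9)² + (-19.7)²) = 28.7 m.

29 m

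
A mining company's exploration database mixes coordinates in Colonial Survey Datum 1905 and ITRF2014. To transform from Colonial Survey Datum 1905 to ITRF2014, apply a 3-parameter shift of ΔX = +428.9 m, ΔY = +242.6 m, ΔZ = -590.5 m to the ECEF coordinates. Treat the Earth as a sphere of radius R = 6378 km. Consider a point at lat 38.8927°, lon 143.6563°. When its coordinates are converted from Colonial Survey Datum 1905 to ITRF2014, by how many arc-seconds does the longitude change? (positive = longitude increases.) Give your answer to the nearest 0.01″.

Δλ = -18.68″

sin φ = 0.627864, cos φ = 0.778323, sin λ = 0.592628, cos λ = -0.805477.
East component: ΔE = −sin λ·ΔX + cos λ·ΔY = −(0.592628)(428.9) + (-0.805477)(242.6) = -449.59 m.
1° of latitude spans πR/180 = 111317 m; at latitude φ, 1° of longitude spans that × cos φ = 86640.7 m, so Δλ = -449.59 / 86640.7 × 3600 = -18.681″.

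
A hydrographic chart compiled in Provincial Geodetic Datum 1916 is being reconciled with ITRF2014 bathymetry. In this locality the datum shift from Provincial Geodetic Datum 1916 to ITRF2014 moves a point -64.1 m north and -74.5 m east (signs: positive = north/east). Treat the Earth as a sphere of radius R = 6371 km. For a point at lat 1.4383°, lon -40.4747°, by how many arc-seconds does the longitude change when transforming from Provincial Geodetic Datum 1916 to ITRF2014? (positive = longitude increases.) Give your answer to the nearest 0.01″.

At latitude 1.4383°, cos φ = 0.999685.
One radian of longitude at latitude φ spans R cos φ, so Δλ = ΔE / (R cos φ) = -74.5 / (6371000 × 0.999685) = -1.1697e-05 rad = -2.413″.

Δλ = -2.41″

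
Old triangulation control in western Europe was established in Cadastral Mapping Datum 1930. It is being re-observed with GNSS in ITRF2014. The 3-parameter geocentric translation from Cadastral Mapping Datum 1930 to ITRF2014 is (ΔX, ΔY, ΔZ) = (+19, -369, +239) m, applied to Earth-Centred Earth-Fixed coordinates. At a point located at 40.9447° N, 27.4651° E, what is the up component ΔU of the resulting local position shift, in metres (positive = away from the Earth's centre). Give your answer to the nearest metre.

At φ = 40.9447°, λ = 27.4651°: sin φ = 0.655330, cos φ = 0.755342, sin λ = 0.461208, cos λ = 0.887292.
ΔU = cos φ cos λ·ΔX + cos φ sin λ·ΔY + sin φ·ΔZ = (0.755342)(0.887292)(19) + (0.755342)(0.461208)(-369) + (0.655330)(239) = 40.81 m.

ΔU = 41 m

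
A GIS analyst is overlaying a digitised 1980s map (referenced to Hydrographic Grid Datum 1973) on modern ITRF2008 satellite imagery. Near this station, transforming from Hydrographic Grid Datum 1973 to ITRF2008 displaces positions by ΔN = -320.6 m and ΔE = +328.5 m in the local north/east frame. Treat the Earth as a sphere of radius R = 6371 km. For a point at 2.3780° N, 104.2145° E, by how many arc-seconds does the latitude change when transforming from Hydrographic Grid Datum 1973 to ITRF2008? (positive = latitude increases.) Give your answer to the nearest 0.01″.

On a sphere of radius R, 1 rad of latitude = R, so Δφ = ΔN / R = -320.6 / 6371000 = -5.0322e-05 rad = -10.380″.

Δφ = -10.38″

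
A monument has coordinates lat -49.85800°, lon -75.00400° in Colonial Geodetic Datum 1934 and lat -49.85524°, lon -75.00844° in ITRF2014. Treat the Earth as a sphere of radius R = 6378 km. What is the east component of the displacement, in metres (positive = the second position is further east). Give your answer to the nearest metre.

Δφ = -49.85524° − -49.85800° = +0.00276°; Δλ = -75.00844° − -75.00400° = -0.00444°.
1° along a meridian = πR/180 = 111317 m.
ΔN = Δφ × 111317 = 307.2 m; ΔE = Δλ × 111317 × cos(-49.85800°) = -0.00444 × 111317 × 0.644684 = -318.6 m.

ΔE = -319 m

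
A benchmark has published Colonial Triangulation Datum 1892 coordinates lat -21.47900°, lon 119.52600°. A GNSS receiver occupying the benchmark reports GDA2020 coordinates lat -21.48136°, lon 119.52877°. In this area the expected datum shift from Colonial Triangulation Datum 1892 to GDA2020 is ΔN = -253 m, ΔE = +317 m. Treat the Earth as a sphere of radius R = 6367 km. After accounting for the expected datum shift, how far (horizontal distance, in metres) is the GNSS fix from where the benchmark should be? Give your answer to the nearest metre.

Observed coordinate differences: Δφ = -0.00236°, Δλ = +0.00277°.
Converting to metres (1° lat = 111125 m, cos φ = 0.930552): observed ΔN = -262.3 m, observed ΔE = 286.4 m.
Subtracting the expected shift leaves a residual of -262.3 − (-253) = -9.3 m north and 286.4 − (317) = -30.6 m east.
Residual distance = √((-9.3)² + (-30.6)²) = 31.9 m.

32 m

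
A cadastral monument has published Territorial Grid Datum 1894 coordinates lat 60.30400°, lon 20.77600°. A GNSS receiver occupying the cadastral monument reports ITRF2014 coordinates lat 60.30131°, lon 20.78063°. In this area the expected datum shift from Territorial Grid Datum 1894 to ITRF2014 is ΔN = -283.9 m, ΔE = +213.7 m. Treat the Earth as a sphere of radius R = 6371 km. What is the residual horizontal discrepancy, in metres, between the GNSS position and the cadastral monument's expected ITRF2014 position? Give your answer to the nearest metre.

44 m

Observed coordinate differences: Δφ = -0.00269°, Δλ = +0.00463°.
Converting to metres (1° lat = 111195 m, cos φ = 0.495398): observed ΔN = -299.1 m, observed ΔE = 255.0 m.
Subtracting the expected shift leaves a residual of -299.1 − (-283.9) = -15.2 m north and 255.0 − (213.7) = 41.3 m east.
Residual distance = √((-15.2)² + 41.3²) = 44.1 m.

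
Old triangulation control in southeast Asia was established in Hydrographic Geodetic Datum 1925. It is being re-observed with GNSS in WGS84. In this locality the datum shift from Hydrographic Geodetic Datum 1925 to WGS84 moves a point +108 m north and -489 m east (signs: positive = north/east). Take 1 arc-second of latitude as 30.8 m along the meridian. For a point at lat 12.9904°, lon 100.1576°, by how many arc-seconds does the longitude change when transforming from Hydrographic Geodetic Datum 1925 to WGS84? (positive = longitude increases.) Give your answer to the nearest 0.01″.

Δλ = -16.29″

At latitude 12.9904°, cos φ = 0.974408.
1″ of longitude at this latitude = 30.80 × cos φ = 30.0118 m, so Δλ = -489.0 / 30.0118 = -16.294″.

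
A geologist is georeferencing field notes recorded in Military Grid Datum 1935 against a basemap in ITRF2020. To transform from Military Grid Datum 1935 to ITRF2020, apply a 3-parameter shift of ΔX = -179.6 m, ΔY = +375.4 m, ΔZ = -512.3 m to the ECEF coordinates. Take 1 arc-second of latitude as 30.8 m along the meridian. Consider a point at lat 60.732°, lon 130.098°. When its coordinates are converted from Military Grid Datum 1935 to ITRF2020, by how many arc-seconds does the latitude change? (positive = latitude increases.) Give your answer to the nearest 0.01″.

sin φ = 0.872342, cos φ = 0.488895, sin λ = 0.764944, cos λ = -0.644097.
North component: ΔN = −sin φ cos λ·ΔX − sin φ sin λ·ΔY + cos φ·ΔZ = −(0.872342)(-0.644097)(-179.6) − (0.872342)(0.764944)(375.4) + (0.488895)(-512.3) = -601.88 m.
1° of latitude spans 3600 × 30.80 = 110880 m, so Δφ = -601.88 / 110880 × 3600 = -19.541″.

Δφ = -19.54″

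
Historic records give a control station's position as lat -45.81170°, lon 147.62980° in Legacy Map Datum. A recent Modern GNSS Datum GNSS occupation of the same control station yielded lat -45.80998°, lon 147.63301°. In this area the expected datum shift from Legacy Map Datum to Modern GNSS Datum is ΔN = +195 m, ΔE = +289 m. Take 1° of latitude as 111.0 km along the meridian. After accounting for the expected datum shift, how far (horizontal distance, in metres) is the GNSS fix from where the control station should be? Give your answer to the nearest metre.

Observed coordinate differences: Δφ = +0.00172°, Δλ = +0.00321°.
Converting to metres (1° lat = 111000 m, cos φ = 0.697019): observed ΔN = 190.9 m, observed ΔE = 248.4 m.
Subtracting the expected shift leaves a residual of 190.9 − (195) = -4.1 m north and 248.4 − (289) = -40.6 m east.
Residual distance = √((-4.1)² + (-40.6)²) = 40.8 m.

41 m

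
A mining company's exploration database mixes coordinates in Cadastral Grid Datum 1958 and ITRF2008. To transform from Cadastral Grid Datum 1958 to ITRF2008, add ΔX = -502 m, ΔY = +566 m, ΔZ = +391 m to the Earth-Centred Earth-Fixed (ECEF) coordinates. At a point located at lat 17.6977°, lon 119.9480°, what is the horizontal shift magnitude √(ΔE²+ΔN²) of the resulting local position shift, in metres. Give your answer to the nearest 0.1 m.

At φ = 17.6977°, λ = 119.9480°: sin φ = 0.303995, cos φ = 0.952674, sin λ = 0.866479, cos λ = -0.499214.
ΔE = −sin λ·ΔX + cos λ·ΔY = −(0.866479)·(-502) + (-0.499214)·(566) = 152.42 m.
ΔN = −sin φ cos λ·ΔX − sin φ sin λ·ΔY + cos φ·ΔZ = −(0.303995)(-0.499214)(-502) − (0.303995)(0.866479)(566) + (0.952674)(391) = 147.23 m.
Horizontal magnitude = √(ΔE² + ΔN²) = √(152.42² + 147.23²) = 211.91 m.

211.9 m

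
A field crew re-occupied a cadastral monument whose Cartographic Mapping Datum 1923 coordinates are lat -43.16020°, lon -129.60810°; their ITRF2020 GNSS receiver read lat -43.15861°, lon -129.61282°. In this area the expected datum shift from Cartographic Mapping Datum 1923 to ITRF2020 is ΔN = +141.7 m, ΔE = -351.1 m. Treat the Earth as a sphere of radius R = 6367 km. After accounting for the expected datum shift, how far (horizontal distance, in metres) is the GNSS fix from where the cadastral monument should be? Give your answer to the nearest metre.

Observed coordinate differences: Δφ = +0.00159°, Δλ = -0.00472°.
Converting to metres (1° lat = 111125 m, cos φ = 0.729444): observed ΔN = 176.7 m, observed ΔE = -382.6 m.
Subtracting the expected shift leaves a residual of 176.7 − (141.7) = 35.0 m north and -382.6 − (-351.1) = -31.5 m east.
Residual distance = √(35.0² + (-31.5)²) = 47.1 m.

47 m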